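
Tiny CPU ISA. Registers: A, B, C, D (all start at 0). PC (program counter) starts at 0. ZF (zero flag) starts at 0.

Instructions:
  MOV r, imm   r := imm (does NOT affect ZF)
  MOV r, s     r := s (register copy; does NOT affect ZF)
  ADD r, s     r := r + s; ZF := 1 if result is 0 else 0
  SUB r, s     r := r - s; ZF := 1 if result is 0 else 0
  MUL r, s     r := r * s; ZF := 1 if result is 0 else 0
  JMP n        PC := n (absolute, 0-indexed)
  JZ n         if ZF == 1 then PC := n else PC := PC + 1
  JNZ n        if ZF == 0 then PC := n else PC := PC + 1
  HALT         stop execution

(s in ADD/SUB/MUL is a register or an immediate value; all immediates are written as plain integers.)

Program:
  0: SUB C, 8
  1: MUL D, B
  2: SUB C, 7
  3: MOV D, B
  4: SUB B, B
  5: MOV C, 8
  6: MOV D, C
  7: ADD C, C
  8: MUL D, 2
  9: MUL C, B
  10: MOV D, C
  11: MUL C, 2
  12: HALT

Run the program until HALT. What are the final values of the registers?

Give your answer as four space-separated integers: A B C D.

Step 1: PC=0 exec 'SUB C, 8'. After: A=0 B=0 C=-8 D=0 ZF=0 PC=1
Step 2: PC=1 exec 'MUL D, B'. After: A=0 B=0 C=-8 D=0 ZF=1 PC=2
Step 3: PC=2 exec 'SUB C, 7'. After: A=0 B=0 C=-15 D=0 ZF=0 PC=3
Step 4: PC=3 exec 'MOV D, B'. After: A=0 B=0 C=-15 D=0 ZF=0 PC=4
Step 5: PC=4 exec 'SUB B, B'. After: A=0 B=0 C=-15 D=0 ZF=1 PC=5
Step 6: PC=5 exec 'MOV C, 8'. After: A=0 B=0 C=8 D=0 ZF=1 PC=6
Step 7: PC=6 exec 'MOV D, C'. After: A=0 B=0 C=8 D=8 ZF=1 PC=7
Step 8: PC=7 exec 'ADD C, C'. After: A=0 B=0 C=16 D=8 ZF=0 PC=8
Step 9: PC=8 exec 'MUL D, 2'. After: A=0 B=0 C=16 D=16 ZF=0 PC=9
Step 10: PC=9 exec 'MUL C, B'. After: A=0 B=0 C=0 D=16 ZF=1 PC=10
Step 11: PC=10 exec 'MOV D, C'. After: A=0 B=0 C=0 D=0 ZF=1 PC=11
Step 12: PC=11 exec 'MUL C, 2'. After: A=0 B=0 C=0 D=0 ZF=1 PC=12
Step 13: PC=12 exec 'HALT'. After: A=0 B=0 C=0 D=0 ZF=1 PC=12 HALTED

Answer: 0 0 0 0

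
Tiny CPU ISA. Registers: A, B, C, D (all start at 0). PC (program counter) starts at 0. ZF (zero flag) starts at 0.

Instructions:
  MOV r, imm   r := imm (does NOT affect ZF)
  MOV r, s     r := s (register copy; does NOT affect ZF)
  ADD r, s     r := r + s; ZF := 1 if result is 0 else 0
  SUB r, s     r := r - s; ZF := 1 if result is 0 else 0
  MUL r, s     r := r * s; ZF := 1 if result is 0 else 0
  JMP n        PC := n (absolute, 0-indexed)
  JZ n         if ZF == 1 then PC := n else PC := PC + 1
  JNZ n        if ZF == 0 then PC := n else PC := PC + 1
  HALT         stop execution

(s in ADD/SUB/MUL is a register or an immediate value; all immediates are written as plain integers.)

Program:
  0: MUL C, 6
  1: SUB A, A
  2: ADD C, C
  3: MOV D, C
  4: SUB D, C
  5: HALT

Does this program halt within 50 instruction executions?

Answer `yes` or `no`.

Answer: yes

Derivation:
Step 1: PC=0 exec 'MUL C, 6'. After: A=0 B=0 C=0 D=0 ZF=1 PC=1
Step 2: PC=1 exec 'SUB A, A'. After: A=0 B=0 C=0 D=0 ZF=1 PC=2
Step 3: PC=2 exec 'ADD C, C'. After: A=0 B=0 C=0 D=0 ZF=1 PC=3
Step 4: PC=3 exec 'MOV D, C'. After: A=0 B=0 C=0 D=0 ZF=1 PC=4
Step 5: PC=4 exec 'SUB D, C'. After: A=0 B=0 C=0 D=0 ZF=1 PC=5
Step 6: PC=5 exec 'HALT'. After: A=0 B=0 C=0 D=0 ZF=1 PC=5 HALTED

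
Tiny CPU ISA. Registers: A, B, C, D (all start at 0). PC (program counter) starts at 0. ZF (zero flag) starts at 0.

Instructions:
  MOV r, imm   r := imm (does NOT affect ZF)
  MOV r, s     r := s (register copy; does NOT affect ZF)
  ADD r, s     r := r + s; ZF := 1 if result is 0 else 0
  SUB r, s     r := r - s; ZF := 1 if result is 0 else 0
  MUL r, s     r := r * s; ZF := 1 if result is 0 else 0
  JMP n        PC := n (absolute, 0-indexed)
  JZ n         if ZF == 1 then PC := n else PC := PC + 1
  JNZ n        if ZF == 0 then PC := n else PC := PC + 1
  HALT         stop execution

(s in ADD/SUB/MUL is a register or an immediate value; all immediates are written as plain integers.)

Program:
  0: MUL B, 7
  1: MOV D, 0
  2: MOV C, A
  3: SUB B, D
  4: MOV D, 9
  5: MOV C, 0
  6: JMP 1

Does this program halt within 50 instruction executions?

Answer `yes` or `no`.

Answer: no

Derivation:
Step 1: PC=0 exec 'MUL B, 7'. After: A=0 B=0 C=0 D=0 ZF=1 PC=1
Step 2: PC=1 exec 'MOV D, 0'. After: A=0 B=0 C=0 D=0 ZF=1 PC=2
Step 3: PC=2 exec 'MOV C, A'. After: A=0 B=0 C=0 D=0 ZF=1 PC=3
Step 4: PC=3 exec 'SUB B, D'. After: A=0 B=0 C=0 D=0 ZF=1 PC=4
Step 5: PC=4 exec 'MOV D, 9'. After: A=0 B=0 C=0 D=9 ZF=1 PC=5
Step 6: PC=5 exec 'MOV C, 0'. After: A=0 B=0 C=0 D=9 ZF=1 PC=6
Step 7: PC=6 exec 'JMP 1'. After: A=0 B=0 C=0 D=9 ZF=1 PC=1
Step 8: PC=1 exec 'MOV D, 0'. After: A=0 B=0 C=0 D=0 ZF=1 PC=2
State after step 8 equals state after step 2: the program is in a cycle of length 6 and will never halt.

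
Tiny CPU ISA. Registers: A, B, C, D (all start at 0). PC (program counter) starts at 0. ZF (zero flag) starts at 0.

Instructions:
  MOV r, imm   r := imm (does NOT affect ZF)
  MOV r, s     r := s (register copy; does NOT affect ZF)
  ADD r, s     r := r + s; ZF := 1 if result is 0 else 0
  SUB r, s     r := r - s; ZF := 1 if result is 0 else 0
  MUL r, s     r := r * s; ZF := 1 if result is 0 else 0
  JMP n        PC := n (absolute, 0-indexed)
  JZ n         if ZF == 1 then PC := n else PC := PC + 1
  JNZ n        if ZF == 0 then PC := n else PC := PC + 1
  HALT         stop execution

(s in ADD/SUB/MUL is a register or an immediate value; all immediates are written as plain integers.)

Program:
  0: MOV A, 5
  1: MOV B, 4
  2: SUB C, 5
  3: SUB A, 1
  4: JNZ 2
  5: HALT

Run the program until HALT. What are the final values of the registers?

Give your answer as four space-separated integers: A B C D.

Step 1: PC=0 exec 'MOV A, 5'. After: A=5 B=0 C=0 D=0 ZF=0 PC=1
Step 2: PC=1 exec 'MOV B, 4'. After: A=5 B=4 C=0 D=0 ZF=0 PC=2
Step 3: PC=2 exec 'SUB C, 5'. After: A=5 B=4 C=-5 D=0 ZF=0 PC=3
Step 4: PC=3 exec 'SUB A, 1'. After: A=4 B=4 C=-5 D=0 ZF=0 PC=4
Step 5: PC=4 exec 'JNZ 2'. After: A=4 B=4 C=-5 D=0 ZF=0 PC=2
Step 6: PC=2 exec 'SUB C, 5'. After: A=4 B=4 C=-10 D=0 ZF=0 PC=3
Step 7: PC=3 exec 'SUB A, 1'. After: A=3 B=4 C=-10 D=0 ZF=0 PC=4
Step 8: PC=4 exec 'JNZ 2'. After: A=3 B=4 C=-10 D=0 ZF=0 PC=2
Step 9: PC=2 exec 'SUB C, 5'. After: A=3 B=4 C=-15 D=0 ZF=0 PC=3
Step 10: PC=3 exec 'SUB A, 1'. After: A=2 B=4 C=-15 D=0 ZF=0 PC=4
Step 11: PC=4 exec 'JNZ 2'. After: A=2 B=4 C=-15 D=0 ZF=0 PC=2
Step 12: PC=2 exec 'SUB C, 5'. After: A=2 B=4 C=-20 D=0 ZF=0 PC=3
Step 13: PC=3 exec 'SUB A, 1'. After: A=1 B=4 C=-20 D=0 ZF=0 PC=4
Step 14: PC=4 exec 'JNZ 2'. After: A=1 B=4 C=-20 D=0 ZF=0 PC=2
Step 15: PC=2 exec 'SUB C, 5'. After: A=1 B=4 C=-25 D=0 ZF=0 PC=3
Step 16: PC=3 exec 'SUB A, 1'. After: A=0 B=4 C=-25 D=0 ZF=1 PC=4
Step 17: PC=4 exec 'JNZ 2'. After: A=0 B=4 C=-25 D=0 ZF=1 PC=5
Step 18: PC=5 exec 'HALT'. After: A=0 B=4 C=-25 D=0 ZF=1 PC=5 HALTED

Answer: 0 4 -25 0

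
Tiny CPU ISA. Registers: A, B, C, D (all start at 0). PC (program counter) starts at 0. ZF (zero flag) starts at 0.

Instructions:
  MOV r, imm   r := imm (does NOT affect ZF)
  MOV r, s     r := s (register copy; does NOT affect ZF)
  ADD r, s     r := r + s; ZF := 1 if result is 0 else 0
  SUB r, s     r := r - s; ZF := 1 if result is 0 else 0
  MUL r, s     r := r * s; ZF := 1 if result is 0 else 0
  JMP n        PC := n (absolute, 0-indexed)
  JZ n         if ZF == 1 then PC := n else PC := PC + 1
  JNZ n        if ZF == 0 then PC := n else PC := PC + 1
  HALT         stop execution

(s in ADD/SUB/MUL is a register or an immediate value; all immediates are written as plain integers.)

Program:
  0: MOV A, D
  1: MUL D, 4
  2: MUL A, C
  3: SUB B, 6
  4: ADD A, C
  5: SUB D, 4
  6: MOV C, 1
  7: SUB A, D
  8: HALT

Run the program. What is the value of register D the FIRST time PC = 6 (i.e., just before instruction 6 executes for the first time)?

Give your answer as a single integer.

Step 1: PC=0 exec 'MOV A, D'. After: A=0 B=0 C=0 D=0 ZF=0 PC=1
Step 2: PC=1 exec 'MUL D, 4'. After: A=0 B=0 C=0 D=0 ZF=1 PC=2
Step 3: PC=2 exec 'MUL A, C'. After: A=0 B=0 C=0 D=0 ZF=1 PC=3
Step 4: PC=3 exec 'SUB B, 6'. After: A=0 B=-6 C=0 D=0 ZF=0 PC=4
Step 5: PC=4 exec 'ADD A, C'. After: A=0 B=-6 C=0 D=0 ZF=1 PC=5
Step 6: PC=5 exec 'SUB D, 4'. After: A=0 B=-6 C=0 D=-4 ZF=0 PC=6
First time PC=6: D=-4

-4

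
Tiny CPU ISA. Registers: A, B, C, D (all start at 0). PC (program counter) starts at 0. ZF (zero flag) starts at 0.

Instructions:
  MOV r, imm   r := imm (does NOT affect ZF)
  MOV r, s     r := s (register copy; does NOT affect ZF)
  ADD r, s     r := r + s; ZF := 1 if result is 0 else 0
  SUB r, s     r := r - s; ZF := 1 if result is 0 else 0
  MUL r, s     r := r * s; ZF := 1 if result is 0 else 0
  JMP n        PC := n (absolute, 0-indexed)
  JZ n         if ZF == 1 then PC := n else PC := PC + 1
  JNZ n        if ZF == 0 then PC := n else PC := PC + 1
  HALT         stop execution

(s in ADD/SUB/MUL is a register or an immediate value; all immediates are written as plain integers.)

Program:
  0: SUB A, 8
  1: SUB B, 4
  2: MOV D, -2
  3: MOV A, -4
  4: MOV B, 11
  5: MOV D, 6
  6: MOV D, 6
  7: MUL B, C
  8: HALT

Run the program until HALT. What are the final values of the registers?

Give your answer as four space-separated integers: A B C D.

Answer: -4 0 0 6

Derivation:
Step 1: PC=0 exec 'SUB A, 8'. After: A=-8 B=0 C=0 D=0 ZF=0 PC=1
Step 2: PC=1 exec 'SUB B, 4'. After: A=-8 B=-4 C=0 D=0 ZF=0 PC=2
Step 3: PC=2 exec 'MOV D, -2'. After: A=-8 B=-4 C=0 D=-2 ZF=0 PC=3
Step 4: PC=3 exec 'MOV A, -4'. After: A=-4 B=-4 C=0 D=-2 ZF=0 PC=4
Step 5: PC=4 exec 'MOV B, 11'. After: A=-4 B=11 C=0 D=-2 ZF=0 PC=5
Step 6: PC=5 exec 'MOV D, 6'. After: A=-4 B=11 C=0 D=6 ZF=0 PC=6
Step 7: PC=6 exec 'MOV D, 6'. After: A=-4 B=11 C=0 D=6 ZF=0 PC=7
Step 8: PC=7 exec 'MUL B, C'. After: A=-4 B=0 C=0 D=6 ZF=1 PC=8
Step 9: PC=8 exec 'HALT'. After: A=-4 B=0 C=0 D=6 ZF=1 PC=8 HALTED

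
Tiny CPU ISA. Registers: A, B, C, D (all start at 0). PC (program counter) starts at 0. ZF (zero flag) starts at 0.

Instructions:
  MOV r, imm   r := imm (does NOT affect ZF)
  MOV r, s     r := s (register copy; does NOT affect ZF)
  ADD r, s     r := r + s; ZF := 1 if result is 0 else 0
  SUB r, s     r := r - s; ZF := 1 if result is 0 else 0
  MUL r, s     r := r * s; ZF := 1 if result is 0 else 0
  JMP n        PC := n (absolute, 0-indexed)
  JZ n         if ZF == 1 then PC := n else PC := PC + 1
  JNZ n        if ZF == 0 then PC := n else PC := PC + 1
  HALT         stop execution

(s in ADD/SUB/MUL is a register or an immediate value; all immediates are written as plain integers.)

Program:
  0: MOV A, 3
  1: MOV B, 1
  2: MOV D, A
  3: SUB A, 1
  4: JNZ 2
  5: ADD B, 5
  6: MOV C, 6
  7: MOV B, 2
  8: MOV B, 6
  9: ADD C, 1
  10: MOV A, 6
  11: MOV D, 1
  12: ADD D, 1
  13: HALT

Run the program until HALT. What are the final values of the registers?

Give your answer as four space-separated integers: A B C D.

Step 1: PC=0 exec 'MOV A, 3'. After: A=3 B=0 C=0 D=0 ZF=0 PC=1
Step 2: PC=1 exec 'MOV B, 1'. After: A=3 B=1 C=0 D=0 ZF=0 PC=2
Step 3: PC=2 exec 'MOV D, A'. After: A=3 B=1 C=0 D=3 ZF=0 PC=3
Step 4: PC=3 exec 'SUB A, 1'. After: A=2 B=1 C=0 D=3 ZF=0 PC=4
Step 5: PC=4 exec 'JNZ 2'. After: A=2 B=1 C=0 D=3 ZF=0 PC=2
Step 6: PC=2 exec 'MOV D, A'. After: A=2 B=1 C=0 D=2 ZF=0 PC=3
Step 7: PC=3 exec 'SUB A, 1'. After: A=1 B=1 C=0 D=2 ZF=0 PC=4
Step 8: PC=4 exec 'JNZ 2'. After: A=1 B=1 C=0 D=2 ZF=0 PC=2
Step 9: PC=2 exec 'MOV D, A'. After: A=1 B=1 C=0 D=1 ZF=0 PC=3
Step 10: PC=3 exec 'SUB A, 1'. After: A=0 B=1 C=0 D=1 ZF=1 PC=4
Step 11: PC=4 exec 'JNZ 2'. After: A=0 B=1 C=0 D=1 ZF=1 PC=5
Step 12: PC=5 exec 'ADD B, 5'. After: A=0 B=6 C=0 D=1 ZF=0 PC=6
Step 13: PC=6 exec 'MOV C, 6'. After: A=0 B=6 C=6 D=1 ZF=0 PC=7
Step 14: PC=7 exec 'MOV B, 2'. After: A=0 B=2 C=6 D=1 ZF=0 PC=8
Step 15: PC=8 exec 'MOV B, 6'. After: A=0 B=6 C=6 D=1 ZF=0 PC=9
Step 16: PC=9 exec 'ADD C, 1'. After: A=0 B=6 C=7 D=1 ZF=0 PC=10
Step 17: PC=10 exec 'MOV A, 6'. After: A=6 B=6 C=7 D=1 ZF=0 PC=11
Step 18: PC=11 exec 'MOV D, 1'. After: A=6 B=6 C=7 D=1 ZF=0 PC=12
Step 19: PC=12 exec 'ADD D, 1'. After: A=6 B=6 C=7 D=2 ZF=0 PC=13
Step 20: PC=13 exec 'HALT'. After: A=6 B=6 C=7 D=2 ZF=0 PC=13 HALTED

Answer: 6 6 7 2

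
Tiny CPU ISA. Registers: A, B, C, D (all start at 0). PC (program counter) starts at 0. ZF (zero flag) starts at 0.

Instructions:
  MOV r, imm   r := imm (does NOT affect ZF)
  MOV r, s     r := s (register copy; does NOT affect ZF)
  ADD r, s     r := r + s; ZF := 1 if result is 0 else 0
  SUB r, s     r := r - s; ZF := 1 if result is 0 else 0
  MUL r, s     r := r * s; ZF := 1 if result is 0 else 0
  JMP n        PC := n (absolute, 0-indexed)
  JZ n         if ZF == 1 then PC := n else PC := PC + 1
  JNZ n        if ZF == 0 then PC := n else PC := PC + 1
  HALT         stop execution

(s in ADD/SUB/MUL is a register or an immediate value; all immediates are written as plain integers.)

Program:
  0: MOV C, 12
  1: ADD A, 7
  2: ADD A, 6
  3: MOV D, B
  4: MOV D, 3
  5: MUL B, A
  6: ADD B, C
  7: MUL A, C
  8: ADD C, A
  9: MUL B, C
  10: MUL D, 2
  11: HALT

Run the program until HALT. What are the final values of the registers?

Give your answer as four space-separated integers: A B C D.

Answer: 156 2016 168 6

Derivation:
Step 1: PC=0 exec 'MOV C, 12'. After: A=0 B=0 C=12 D=0 ZF=0 PC=1
Step 2: PC=1 exec 'ADD A, 7'. After: A=7 B=0 C=12 D=0 ZF=0 PC=2
Step 3: PC=2 exec 'ADD A, 6'. After: A=13 B=0 C=12 D=0 ZF=0 PC=3
Step 4: PC=3 exec 'MOV D, B'. After: A=13 B=0 C=12 D=0 ZF=0 PC=4
Step 5: PC=4 exec 'MOV D, 3'. After: A=13 B=0 C=12 D=3 ZF=0 PC=5
Step 6: PC=5 exec 'MUL B, A'. After: A=13 B=0 C=12 D=3 ZF=1 PC=6
Step 7: PC=6 exec 'ADD B, C'. After: A=13 B=12 C=12 D=3 ZF=0 PC=7
Step 8: PC=7 exec 'MUL A, C'. After: A=156 B=12 C=12 D=3 ZF=0 PC=8
Step 9: PC=8 exec 'ADD C, A'. After: A=156 B=12 C=168 D=3 ZF=0 PC=9
Step 10: PC=9 exec 'MUL B, C'. After: A=156 B=2016 C=168 D=3 ZF=0 PC=10
Step 11: PC=10 exec 'MUL D, 2'. After: A=156 B=2016 C=168 D=6 ZF=0 PC=11
Step 12: PC=11 exec 'HALT'. After: A=156 B=2016 C=168 D=6 ZF=0 PC=11 HALTED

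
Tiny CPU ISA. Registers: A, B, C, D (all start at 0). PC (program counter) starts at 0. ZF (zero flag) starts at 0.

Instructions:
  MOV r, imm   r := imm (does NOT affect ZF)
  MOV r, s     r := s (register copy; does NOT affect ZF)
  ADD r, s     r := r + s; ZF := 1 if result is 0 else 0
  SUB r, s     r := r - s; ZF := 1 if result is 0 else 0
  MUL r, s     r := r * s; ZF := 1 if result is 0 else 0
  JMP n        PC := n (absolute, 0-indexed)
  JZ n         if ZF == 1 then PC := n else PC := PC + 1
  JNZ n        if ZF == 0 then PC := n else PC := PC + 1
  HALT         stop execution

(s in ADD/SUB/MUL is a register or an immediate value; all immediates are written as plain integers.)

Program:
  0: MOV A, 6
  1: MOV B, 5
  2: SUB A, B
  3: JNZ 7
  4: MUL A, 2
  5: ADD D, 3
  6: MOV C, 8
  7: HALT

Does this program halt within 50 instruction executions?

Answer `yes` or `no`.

Step 1: PC=0 exec 'MOV A, 6'. After: A=6 B=0 C=0 D=0 ZF=0 PC=1
Step 2: PC=1 exec 'MOV B, 5'. After: A=6 B=5 C=0 D=0 ZF=0 PC=2
Step 3: PC=2 exec 'SUB A, B'. After: A=1 B=5 C=0 D=0 ZF=0 PC=3
Step 4: PC=3 exec 'JNZ 7'. After: A=1 B=5 C=0 D=0 ZF=0 PC=7
Step 5: PC=7 exec 'HALT'. After: A=1 B=5 C=0 D=0 ZF=0 PC=7 HALTED

Answer: yes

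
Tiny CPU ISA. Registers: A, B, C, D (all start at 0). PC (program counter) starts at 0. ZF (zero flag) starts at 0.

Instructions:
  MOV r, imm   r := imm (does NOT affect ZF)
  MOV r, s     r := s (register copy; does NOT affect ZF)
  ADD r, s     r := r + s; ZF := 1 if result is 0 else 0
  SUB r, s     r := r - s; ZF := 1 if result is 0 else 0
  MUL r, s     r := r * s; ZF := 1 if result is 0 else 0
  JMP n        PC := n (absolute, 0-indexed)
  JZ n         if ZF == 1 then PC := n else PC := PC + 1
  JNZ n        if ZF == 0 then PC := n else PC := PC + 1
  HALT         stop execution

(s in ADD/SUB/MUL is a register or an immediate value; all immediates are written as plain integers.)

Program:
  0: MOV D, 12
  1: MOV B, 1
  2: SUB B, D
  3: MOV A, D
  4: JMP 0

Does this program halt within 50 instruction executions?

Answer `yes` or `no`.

Answer: no

Derivation:
Step 1: PC=0 exec 'MOV D, 12'. After: A=0 B=0 C=0 D=12 ZF=0 PC=1
Step 2: PC=1 exec 'MOV B, 1'. After: A=0 B=1 C=0 D=12 ZF=0 PC=2
Step 3: PC=2 exec 'SUB B, D'. After: A=0 B=-11 C=0 D=12 ZF=0 PC=3
Step 4: PC=3 exec 'MOV A, D'. After: A=12 B=-11 C=0 D=12 ZF=0 PC=4
Step 5: PC=4 exec 'JMP 0'. After: A=12 B=-11 C=0 D=12 ZF=0 PC=0
Step 6: PC=0 exec 'MOV D, 12'. After: A=12 B=-11 C=0 D=12 ZF=0 PC=1
Step 7: PC=1 exec 'MOV B, 1'. After: A=12 B=1 C=0 D=12 ZF=0 PC=2
Step 8: PC=2 exec 'SUB B, D'. After: A=12 B=-11 C=0 D=12 ZF=0 PC=3
Step 9: PC=3 exec 'MOV A, D'. After: A=12 B=-11 C=0 D=12 ZF=0 PC=4
State after step 9 equals state after step 4: the program is in a cycle of length 5 and will never halt.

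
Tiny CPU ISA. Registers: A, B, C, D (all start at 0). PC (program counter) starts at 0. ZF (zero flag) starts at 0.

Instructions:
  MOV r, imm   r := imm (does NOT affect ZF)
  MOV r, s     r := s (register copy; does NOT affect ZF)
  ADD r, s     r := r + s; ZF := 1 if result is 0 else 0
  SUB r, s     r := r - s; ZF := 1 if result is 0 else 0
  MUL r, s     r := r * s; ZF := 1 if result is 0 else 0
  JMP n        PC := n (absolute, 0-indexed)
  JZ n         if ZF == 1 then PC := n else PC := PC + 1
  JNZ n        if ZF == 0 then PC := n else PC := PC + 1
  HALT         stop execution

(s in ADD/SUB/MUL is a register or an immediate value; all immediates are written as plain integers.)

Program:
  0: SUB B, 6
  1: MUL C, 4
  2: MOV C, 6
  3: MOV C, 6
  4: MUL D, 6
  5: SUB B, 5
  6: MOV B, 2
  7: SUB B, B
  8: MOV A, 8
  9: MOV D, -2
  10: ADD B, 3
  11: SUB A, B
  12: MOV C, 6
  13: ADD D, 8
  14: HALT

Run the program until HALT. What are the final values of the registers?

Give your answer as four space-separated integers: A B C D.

Step 1: PC=0 exec 'SUB B, 6'. After: A=0 B=-6 C=0 D=0 ZF=0 PC=1
Step 2: PC=1 exec 'MUL C, 4'. After: A=0 B=-6 C=0 D=0 ZF=1 PC=2
Step 3: PC=2 exec 'MOV C, 6'. After: A=0 B=-6 C=6 D=0 ZF=1 PC=3
Step 4: PC=3 exec 'MOV C, 6'. After: A=0 B=-6 C=6 D=0 ZF=1 PC=4
Step 5: PC=4 exec 'MUL D, 6'. After: A=0 B=-6 C=6 D=0 ZF=1 PC=5
Step 6: PC=5 exec 'SUB B, 5'. After: A=0 B=-11 C=6 D=0 ZF=0 PC=6
Step 7: PC=6 exec 'MOV B, 2'. After: A=0 B=2 C=6 D=0 ZF=0 PC=7
Step 8: PC=7 exec 'SUB B, B'. After: A=0 B=0 C=6 D=0 ZF=1 PC=8
Step 9: PC=8 exec 'MOV A, 8'. After: A=8 B=0 C=6 D=0 ZF=1 PC=9
Step 10: PC=9 exec 'MOV D, -2'. After: A=8 B=0 C=6 D=-2 ZF=1 PC=10
Step 11: PC=10 exec 'ADD B, 3'. After: A=8 B=3 C=6 D=-2 ZF=0 PC=11
Step 12: PC=11 exec 'SUB A, B'. After: A=5 B=3 C=6 D=-2 ZF=0 PC=12
Step 13: PC=12 exec 'MOV C, 6'. After: A=5 B=3 C=6 D=-2 ZF=0 PC=13
Step 14: PC=13 exec 'ADD D, 8'. After: A=5 B=3 C=6 D=6 ZF=0 PC=14
Step 15: PC=14 exec 'HALT'. After: A=5 B=3 C=6 D=6 ZF=0 PC=14 HALTED

Answer: 5 3 6 6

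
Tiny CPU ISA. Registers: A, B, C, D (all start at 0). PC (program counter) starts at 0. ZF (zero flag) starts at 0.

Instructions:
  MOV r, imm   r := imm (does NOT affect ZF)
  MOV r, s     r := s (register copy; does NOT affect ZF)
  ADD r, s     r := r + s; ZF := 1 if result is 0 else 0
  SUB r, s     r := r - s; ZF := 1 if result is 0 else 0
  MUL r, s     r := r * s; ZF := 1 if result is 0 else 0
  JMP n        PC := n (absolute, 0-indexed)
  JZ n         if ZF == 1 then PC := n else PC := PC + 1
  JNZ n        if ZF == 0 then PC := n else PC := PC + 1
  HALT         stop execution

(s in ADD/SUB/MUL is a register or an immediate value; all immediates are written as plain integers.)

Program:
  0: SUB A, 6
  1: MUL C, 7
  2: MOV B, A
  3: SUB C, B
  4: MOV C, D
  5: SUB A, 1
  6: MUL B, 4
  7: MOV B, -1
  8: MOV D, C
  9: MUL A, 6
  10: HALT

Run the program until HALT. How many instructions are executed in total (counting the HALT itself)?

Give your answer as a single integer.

Answer: 11

Derivation:
Step 1: PC=0 exec 'SUB A, 6'. After: A=-6 B=0 C=0 D=0 ZF=0 PC=1
Step 2: PC=1 exec 'MUL C, 7'. After: A=-6 B=0 C=0 D=0 ZF=1 PC=2
Step 3: PC=2 exec 'MOV B, A'. After: A=-6 B=-6 C=0 D=0 ZF=1 PC=3
Step 4: PC=3 exec 'SUB C, B'. After: A=-6 B=-6 C=6 D=0 ZF=0 PC=4
Step 5: PC=4 exec 'MOV C, D'. After: A=-6 B=-6 C=0 D=0 ZF=0 PC=5
Step 6: PC=5 exec 'SUB A, 1'. After: A=-7 B=-6 C=0 D=0 ZF=0 PC=6
Step 7: PC=6 exec 'MUL B, 4'. After: A=-7 B=-24 C=0 D=0 ZF=0 PC=7
Step 8: PC=7 exec 'MOV B, -1'. After: A=-7 B=-1 C=0 D=0 ZF=0 PC=8
Step 9: PC=8 exec 'MOV D, C'. After: A=-7 B=-1 C=0 D=0 ZF=0 PC=9
Step 10: PC=9 exec 'MUL A, 6'. After: A=-42 B=-1 C=0 D=0 ZF=0 PC=10
Step 11: PC=10 exec 'HALT'. After: A=-42 B=-1 C=0 D=0 ZF=0 PC=10 HALTED
Total instructions executed: 11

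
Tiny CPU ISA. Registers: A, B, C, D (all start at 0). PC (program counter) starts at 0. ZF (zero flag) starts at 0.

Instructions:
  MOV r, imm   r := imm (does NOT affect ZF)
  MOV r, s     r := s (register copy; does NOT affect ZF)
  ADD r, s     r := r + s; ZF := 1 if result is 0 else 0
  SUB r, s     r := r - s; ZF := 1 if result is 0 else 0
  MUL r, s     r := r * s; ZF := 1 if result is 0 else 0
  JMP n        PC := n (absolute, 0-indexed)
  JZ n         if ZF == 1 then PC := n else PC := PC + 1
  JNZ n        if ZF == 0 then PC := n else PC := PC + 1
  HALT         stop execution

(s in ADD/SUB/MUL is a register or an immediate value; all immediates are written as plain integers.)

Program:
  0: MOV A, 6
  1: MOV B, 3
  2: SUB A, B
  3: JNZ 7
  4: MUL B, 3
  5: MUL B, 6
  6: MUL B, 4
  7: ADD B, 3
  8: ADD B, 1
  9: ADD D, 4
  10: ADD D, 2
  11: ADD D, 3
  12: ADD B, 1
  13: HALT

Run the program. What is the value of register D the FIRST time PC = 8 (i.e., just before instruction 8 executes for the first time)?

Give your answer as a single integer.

Step 1: PC=0 exec 'MOV A, 6'. After: A=6 B=0 C=0 D=0 ZF=0 PC=1
Step 2: PC=1 exec 'MOV B, 3'. After: A=6 B=3 C=0 D=0 ZF=0 PC=2
Step 3: PC=2 exec 'SUB A, B'. After: A=3 B=3 C=0 D=0 ZF=0 PC=3
Step 4: PC=3 exec 'JNZ 7'. After: A=3 B=3 C=0 D=0 ZF=0 PC=7
Step 5: PC=7 exec 'ADD B, 3'. After: A=3 B=6 C=0 D=0 ZF=0 PC=8
First time PC=8: D=0

0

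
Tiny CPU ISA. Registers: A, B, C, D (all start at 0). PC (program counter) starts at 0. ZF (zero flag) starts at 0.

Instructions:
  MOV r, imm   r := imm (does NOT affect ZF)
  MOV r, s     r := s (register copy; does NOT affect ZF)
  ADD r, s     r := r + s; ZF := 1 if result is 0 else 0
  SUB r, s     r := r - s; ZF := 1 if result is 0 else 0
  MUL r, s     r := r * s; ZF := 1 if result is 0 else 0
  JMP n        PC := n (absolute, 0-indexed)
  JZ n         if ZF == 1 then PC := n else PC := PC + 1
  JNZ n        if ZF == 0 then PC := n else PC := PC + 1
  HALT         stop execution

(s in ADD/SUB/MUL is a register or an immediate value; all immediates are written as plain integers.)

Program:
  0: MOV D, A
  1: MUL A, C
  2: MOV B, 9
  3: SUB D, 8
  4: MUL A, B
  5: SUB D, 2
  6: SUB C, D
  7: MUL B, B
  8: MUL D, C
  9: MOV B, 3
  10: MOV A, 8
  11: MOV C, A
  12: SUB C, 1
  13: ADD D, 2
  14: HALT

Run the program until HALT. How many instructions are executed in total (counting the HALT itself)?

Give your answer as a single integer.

Step 1: PC=0 exec 'MOV D, A'. After: A=0 B=0 C=0 D=0 ZF=0 PC=1
Step 2: PC=1 exec 'MUL A, C'. After: A=0 B=0 C=0 D=0 ZF=1 PC=2
Step 3: PC=2 exec 'MOV B, 9'. After: A=0 B=9 C=0 D=0 ZF=1 PC=3
Step 4: PC=3 exec 'SUB D, 8'. After: A=0 B=9 C=0 D=-8 ZF=0 PC=4
Step 5: PC=4 exec 'MUL A, B'. After: A=0 B=9 C=0 D=-8 ZF=1 PC=5
Step 6: PC=5 exec 'SUB D, 2'. After: A=0 B=9 C=0 D=-10 ZF=0 PC=6
Step 7: PC=6 exec 'SUB C, D'. After: A=0 B=9 C=10 D=-10 ZF=0 PC=7
Step 8: PC=7 exec 'MUL B, B'. After: A=0 B=81 C=10 D=-10 ZF=0 PC=8
Step 9: PC=8 exec 'MUL D, C'. After: A=0 B=81 C=10 D=-100 ZF=0 PC=9
Step 10: PC=9 exec 'MOV B, 3'. After: A=0 B=3 C=10 D=-100 ZF=0 PC=10
Step 11: PC=10 exec 'MOV A, 8'. After: A=8 B=3 C=10 D=-100 ZF=0 PC=11
Step 12: PC=11 exec 'MOV C, A'. After: A=8 B=3 C=8 D=-100 ZF=0 PC=12
Step 13: PC=12 exec 'SUB C, 1'. After: A=8 B=3 C=7 D=-100 ZF=0 PC=13
Step 14: PC=13 exec 'ADD D, 2'. After: A=8 B=3 C=7 D=-98 ZF=0 PC=14
Step 15: PC=14 exec 'HALT'. After: A=8 B=3 C=7 D=-98 ZF=0 PC=14 HALTED
Total instructions executed: 15

Answer: 15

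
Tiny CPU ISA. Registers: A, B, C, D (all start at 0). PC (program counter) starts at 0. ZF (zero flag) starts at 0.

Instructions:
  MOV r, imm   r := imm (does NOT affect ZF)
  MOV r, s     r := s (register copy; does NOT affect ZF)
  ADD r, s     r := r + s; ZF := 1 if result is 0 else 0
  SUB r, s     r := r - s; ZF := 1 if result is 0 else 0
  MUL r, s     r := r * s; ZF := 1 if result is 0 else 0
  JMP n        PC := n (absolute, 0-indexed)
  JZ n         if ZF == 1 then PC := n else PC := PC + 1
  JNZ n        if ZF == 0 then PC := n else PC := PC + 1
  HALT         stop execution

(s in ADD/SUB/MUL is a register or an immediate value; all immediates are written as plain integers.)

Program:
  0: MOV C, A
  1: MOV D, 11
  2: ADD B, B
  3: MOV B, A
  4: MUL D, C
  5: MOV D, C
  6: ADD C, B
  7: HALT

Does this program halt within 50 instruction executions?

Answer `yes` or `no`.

Step 1: PC=0 exec 'MOV C, A'. After: A=0 B=0 C=0 D=0 ZF=0 PC=1
Step 2: PC=1 exec 'MOV D, 11'. After: A=0 B=0 C=0 D=11 ZF=0 PC=2
Step 3: PC=2 exec 'ADD B, B'. After: A=0 B=0 C=0 D=11 ZF=1 PC=3
Step 4: PC=3 exec 'MOV B, A'. After: A=0 B=0 C=0 D=11 ZF=1 PC=4
Step 5: PC=4 exec 'MUL D, C'. After: A=0 B=0 C=0 D=0 ZF=1 PC=5
Step 6: PC=5 exec 'MOV D, C'. After: A=0 B=0 C=0 D=0 ZF=1 PC=6
Step 7: PC=6 exec 'ADD C, B'. After: A=0 B=0 C=0 D=0 ZF=1 PC=7
Step 8: PC=7 exec 'HALT'. After: A=0 B=0 C=0 D=0 ZF=1 PC=7 HALTED

Answer: yes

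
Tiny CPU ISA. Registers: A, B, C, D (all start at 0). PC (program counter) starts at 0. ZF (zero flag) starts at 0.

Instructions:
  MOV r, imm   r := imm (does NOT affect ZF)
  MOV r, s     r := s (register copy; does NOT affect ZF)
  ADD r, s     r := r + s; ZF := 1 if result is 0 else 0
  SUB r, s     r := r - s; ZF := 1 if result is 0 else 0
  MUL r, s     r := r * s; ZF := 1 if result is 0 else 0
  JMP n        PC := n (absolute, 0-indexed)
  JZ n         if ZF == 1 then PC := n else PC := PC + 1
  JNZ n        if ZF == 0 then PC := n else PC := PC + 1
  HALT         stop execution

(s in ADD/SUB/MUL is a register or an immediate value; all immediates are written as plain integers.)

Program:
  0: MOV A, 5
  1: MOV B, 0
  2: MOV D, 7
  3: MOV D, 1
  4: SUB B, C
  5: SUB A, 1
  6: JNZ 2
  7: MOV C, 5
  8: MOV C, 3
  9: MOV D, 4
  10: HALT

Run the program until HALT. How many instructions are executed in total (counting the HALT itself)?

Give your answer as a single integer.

Step 1: PC=0 exec 'MOV A, 5'. After: A=5 B=0 C=0 D=0 ZF=0 PC=1
Step 2: PC=1 exec 'MOV B, 0'. After: A=5 B=0 C=0 D=0 ZF=0 PC=2
Step 3: PC=2 exec 'MOV D, 7'. After: A=5 B=0 C=0 D=7 ZF=0 PC=3
Step 4: PC=3 exec 'MOV D, 1'. After: A=5 B=0 C=0 D=1 ZF=0 PC=4
Step 5: PC=4 exec 'SUB B, C'. After: A=5 B=0 C=0 D=1 ZF=1 PC=5
Step 6: PC=5 exec 'SUB A, 1'. After: A=4 B=0 C=0 D=1 ZF=0 PC=6
Step 7: PC=6 exec 'JNZ 2'. After: A=4 B=0 C=0 D=1 ZF=0 PC=2
Step 8: PC=2 exec 'MOV D, 7'. After: A=4 B=0 C=0 D=7 ZF=0 PC=3
Step 9: PC=3 exec 'MOV D, 1'. After: A=4 B=0 C=0 D=1 ZF=0 PC=4
Step 10: PC=4 exec 'SUB B, C'. After: A=4 B=0 C=0 D=1 ZF=1 PC=5
Step 11: PC=5 exec 'SUB A, 1'. After: A=3 B=0 C=0 D=1 ZF=0 PC=6
Step 12: PC=6 exec 'JNZ 2'. After: A=3 B=0 C=0 D=1 ZF=0 PC=2
Step 13: PC=2 exec 'MOV D, 7'. After: A=3 B=0 C=0 D=7 ZF=0 PC=3
Step 14: PC=3 exec 'MOV D, 1'. After: A=3 B=0 C=0 D=1 ZF=0 PC=4
Step 15: PC=4 exec 'SUB B, C'. After: A=3 B=0 C=0 D=1 ZF=1 PC=5
Step 16: PC=5 exec 'SUB A, 1'. After: A=2 B=0 C=0 D=1 ZF=0 PC=6
Step 17: PC=6 exec 'JNZ 2'. After: A=2 B=0 C=0 D=1 ZF=0 PC=2
Step 18: PC=2 exec 'MOV D, 7'. After: A=2 B=0 C=0 D=7 ZF=0 PC=3
Step 19: PC=3 exec 'MOV D, 1'. After: A=2 B=0 C=0 D=1 ZF=0 PC=4
Step 20: PC=4 exec 'SUB B, C'. After: A=2 B=0 C=0 D=1 ZF=1 PC=5
Step 21: PC=5 exec 'SUB A, 1'. After: A=1 B=0 C=0 D=1 ZF=0 PC=6
Step 22: PC=6 exec 'JNZ 2'. After: A=1 B=0 C=0 D=1 ZF=0 PC=2
Step 23: PC=2 exec 'MOV D, 7'. After: A=1 B=0 C=0 D=7 ZF=0 PC=3
Step 24: PC=3 exec 'MOV D, 1'. After: A=1 B=0 C=0 D=1 ZF=0 PC=4
Step 25: PC=4 exec 'SUB B, C'. After: A=1 B=0 C=0 D=1 ZF=1 PC=5
Step 26: PC=5 exec 'SUB A, 1'. After: A=0 B=0 C=0 D=1 ZF=1 PC=6
Step 27: PC=6 exec 'JNZ 2'. After: A=0 B=0 C=0 D=1 ZF=1 PC=7
Step 28: PC=7 exec 'MOV C, 5'. After: A=0 B=0 C=5 D=1 ZF=1 PC=8
Step 29: PC=8 exec 'MOV C, 3'. After: A=0 B=0 C=3 D=1 ZF=1 PC=9
Step 30: PC=9 exec 'MOV D, 4'. After: A=0 B=0 C=3 D=4 ZF=1 PC=10
Step 31: PC=10 exec 'HALT'. After: A=0 B=0 C=3 D=4 ZF=1 PC=10 HALTED
Total instructions executed: 31

Answer: 31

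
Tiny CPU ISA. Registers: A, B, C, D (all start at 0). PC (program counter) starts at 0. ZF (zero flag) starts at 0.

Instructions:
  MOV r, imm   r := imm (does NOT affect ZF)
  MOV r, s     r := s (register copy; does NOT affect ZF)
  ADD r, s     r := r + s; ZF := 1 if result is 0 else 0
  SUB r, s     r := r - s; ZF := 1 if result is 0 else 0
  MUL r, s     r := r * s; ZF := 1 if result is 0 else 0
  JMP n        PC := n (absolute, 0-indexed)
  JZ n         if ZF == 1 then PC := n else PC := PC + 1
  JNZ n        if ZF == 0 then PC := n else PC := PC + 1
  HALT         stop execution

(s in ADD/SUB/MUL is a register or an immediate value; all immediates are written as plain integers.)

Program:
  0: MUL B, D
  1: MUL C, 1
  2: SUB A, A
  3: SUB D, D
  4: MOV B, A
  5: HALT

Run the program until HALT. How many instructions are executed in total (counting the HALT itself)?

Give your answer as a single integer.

Step 1: PC=0 exec 'MUL B, D'. After: A=0 B=0 C=0 D=0 ZF=1 PC=1
Step 2: PC=1 exec 'MUL C, 1'. After: A=0 B=0 C=0 D=0 ZF=1 PC=2
Step 3: PC=2 exec 'SUB A, A'. After: A=0 B=0 C=0 D=0 ZF=1 PC=3
Step 4: PC=3 exec 'SUB D, D'. After: A=0 B=0 C=0 D=0 ZF=1 PC=4
Step 5: PC=4 exec 'MOV B, A'. After: A=0 B=0 C=0 D=0 ZF=1 PC=5
Step 6: PC=5 exec 'HALT'. After: A=0 B=0 C=0 D=0 ZF=1 PC=5 HALTED
Total instructions executed: 6

Answer: 6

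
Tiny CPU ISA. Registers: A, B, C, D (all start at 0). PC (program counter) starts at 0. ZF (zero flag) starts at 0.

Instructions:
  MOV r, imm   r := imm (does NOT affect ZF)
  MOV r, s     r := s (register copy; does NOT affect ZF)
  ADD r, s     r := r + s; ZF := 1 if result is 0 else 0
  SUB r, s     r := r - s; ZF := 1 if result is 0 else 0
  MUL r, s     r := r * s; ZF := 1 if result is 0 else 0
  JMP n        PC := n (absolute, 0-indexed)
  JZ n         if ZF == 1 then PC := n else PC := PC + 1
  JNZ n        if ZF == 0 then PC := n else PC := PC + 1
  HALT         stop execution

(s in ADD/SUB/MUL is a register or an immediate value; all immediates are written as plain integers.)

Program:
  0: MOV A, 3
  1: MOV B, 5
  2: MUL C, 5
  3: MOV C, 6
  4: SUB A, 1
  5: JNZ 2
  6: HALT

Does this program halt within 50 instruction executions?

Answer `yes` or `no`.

Step 1: PC=0 exec 'MOV A, 3'. After: A=3 B=0 C=0 D=0 ZF=0 PC=1
Step 2: PC=1 exec 'MOV B, 5'. After: A=3 B=5 C=0 D=0 ZF=0 PC=2
Step 3: PC=2 exec 'MUL C, 5'. After: A=3 B=5 C=0 D=0 ZF=1 PC=3
Step 4: PC=3 exec 'MOV C, 6'. After: A=3 B=5 C=6 D=0 ZF=1 PC=4
Step 5: PC=4 exec 'SUB A, 1'. After: A=2 B=5 C=6 D=0 ZF=0 PC=5
Step 6: PC=5 exec 'JNZ 2'. After: A=2 B=5 C=6 D=0 ZF=0 PC=2
Step 7: PC=2 exec 'MUL C, 5'. After: A=2 B=5 C=30 D=0 ZF=0 PC=3
Step 8: PC=3 exec 'MOV C, 6'. After: A=2 B=5 C=6 D=0 ZF=0 PC=4
Step 9: PC=4 exec 'SUB A, 1'. After: A=1 B=5 C=6 D=0 ZF=0 PC=5
Step 10: PC=5 exec 'JNZ 2'. After: A=1 B=5 C=6 D=0 ZF=0 PC=2
Step 11: PC=2 exec 'MUL C, 5'. After: A=1 B=5 C=30 D=0 ZF=0 PC=3
Step 12: PC=3 exec 'MOV C, 6'. After: A=1 B=5 C=6 D=0 ZF=0 PC=4
Step 13: PC=4 exec 'SUB A, 1'. After: A=0 B=5 C=6 D=0 ZF=1 PC=5
Step 14: PC=5 exec 'JNZ 2'. After: A=0 B=5 C=6 D=0 ZF=1 PC=6
Step 15: PC=6 exec 'HALT'. After: A=0 B=5 C=6 D=0 ZF=1 PC=6 HALTED

Answer: yes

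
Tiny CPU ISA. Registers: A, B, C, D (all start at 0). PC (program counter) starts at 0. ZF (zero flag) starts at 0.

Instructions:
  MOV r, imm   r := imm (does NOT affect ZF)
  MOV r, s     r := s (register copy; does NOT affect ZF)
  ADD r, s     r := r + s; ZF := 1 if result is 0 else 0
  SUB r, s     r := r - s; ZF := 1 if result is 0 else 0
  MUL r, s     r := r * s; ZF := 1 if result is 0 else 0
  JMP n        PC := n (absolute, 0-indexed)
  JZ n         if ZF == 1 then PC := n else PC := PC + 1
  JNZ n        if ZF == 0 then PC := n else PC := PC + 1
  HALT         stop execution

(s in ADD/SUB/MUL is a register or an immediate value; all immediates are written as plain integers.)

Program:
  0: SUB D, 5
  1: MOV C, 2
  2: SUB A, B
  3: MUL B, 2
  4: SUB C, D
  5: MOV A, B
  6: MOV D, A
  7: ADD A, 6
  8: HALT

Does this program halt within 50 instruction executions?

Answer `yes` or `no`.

Answer: yes

Derivation:
Step 1: PC=0 exec 'SUB D, 5'. After: A=0 B=0 C=0 D=-5 ZF=0 PC=1
Step 2: PC=1 exec 'MOV C, 2'. After: A=0 B=0 C=2 D=-5 ZF=0 PC=2
Step 3: PC=2 exec 'SUB A, B'. After: A=0 B=0 C=2 D=-5 ZF=1 PC=3
Step 4: PC=3 exec 'MUL B, 2'. After: A=0 B=0 C=2 D=-5 ZF=1 PC=4
Step 5: PC=4 exec 'SUB C, D'. After: A=0 B=0 C=7 D=-5 ZF=0 PC=5
Step 6: PC=5 exec 'MOV A, B'. After: A=0 B=0 C=7 D=-5 ZF=0 PC=6
Step 7: PC=6 exec 'MOV D, A'. After: A=0 B=0 C=7 D=0 ZF=0 PC=7
Step 8: PC=7 exec 'ADD A, 6'. After: A=6 B=0 C=7 D=0 ZF=0 PC=8
Step 9: PC=8 exec 'HALT'. After: A=6 B=0 C=7 D=0 ZF=0 PC=8 HALTED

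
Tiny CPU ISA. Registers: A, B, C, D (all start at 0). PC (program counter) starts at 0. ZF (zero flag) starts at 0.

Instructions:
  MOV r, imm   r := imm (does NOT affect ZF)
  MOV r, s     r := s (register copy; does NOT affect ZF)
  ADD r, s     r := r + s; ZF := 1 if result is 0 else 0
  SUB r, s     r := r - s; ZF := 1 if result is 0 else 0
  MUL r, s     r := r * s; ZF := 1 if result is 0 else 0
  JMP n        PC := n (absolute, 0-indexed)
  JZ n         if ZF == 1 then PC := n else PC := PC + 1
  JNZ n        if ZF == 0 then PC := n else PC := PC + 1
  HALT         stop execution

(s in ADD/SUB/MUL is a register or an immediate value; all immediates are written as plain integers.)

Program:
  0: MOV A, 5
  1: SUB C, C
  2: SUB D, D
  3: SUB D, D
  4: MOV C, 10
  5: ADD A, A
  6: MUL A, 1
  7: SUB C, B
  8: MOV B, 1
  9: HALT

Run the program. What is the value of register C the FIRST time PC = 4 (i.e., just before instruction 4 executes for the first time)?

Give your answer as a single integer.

Step 1: PC=0 exec 'MOV A, 5'. After: A=5 B=0 C=0 D=0 ZF=0 PC=1
Step 2: PC=1 exec 'SUB C, C'. After: A=5 B=0 C=0 D=0 ZF=1 PC=2
Step 3: PC=2 exec 'SUB D, D'. After: A=5 B=0 C=0 D=0 ZF=1 PC=3
Step 4: PC=3 exec 'SUB D, D'. After: A=5 B=0 C=0 D=0 ZF=1 PC=4
First time PC=4: C=0

0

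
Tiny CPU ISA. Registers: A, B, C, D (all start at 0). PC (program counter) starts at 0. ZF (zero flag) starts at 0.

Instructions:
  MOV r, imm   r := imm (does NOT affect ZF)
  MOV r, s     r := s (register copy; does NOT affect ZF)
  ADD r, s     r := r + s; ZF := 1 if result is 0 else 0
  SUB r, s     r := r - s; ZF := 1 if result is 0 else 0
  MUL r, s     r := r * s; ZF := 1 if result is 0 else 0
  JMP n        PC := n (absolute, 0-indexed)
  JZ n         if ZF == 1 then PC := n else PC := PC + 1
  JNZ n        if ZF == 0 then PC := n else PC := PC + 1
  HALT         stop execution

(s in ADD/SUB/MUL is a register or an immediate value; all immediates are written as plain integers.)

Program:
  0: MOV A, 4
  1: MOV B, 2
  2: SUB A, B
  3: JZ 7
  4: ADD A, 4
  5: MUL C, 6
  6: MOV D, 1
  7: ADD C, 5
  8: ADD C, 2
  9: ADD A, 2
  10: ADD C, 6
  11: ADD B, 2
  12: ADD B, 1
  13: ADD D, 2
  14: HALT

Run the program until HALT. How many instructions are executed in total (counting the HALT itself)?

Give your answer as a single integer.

Answer: 15

Derivation:
Step 1: PC=0 exec 'MOV A, 4'. After: A=4 B=0 C=0 D=0 ZF=0 PC=1
Step 2: PC=1 exec 'MOV B, 2'. After: A=4 B=2 C=0 D=0 ZF=0 PC=2
Step 3: PC=2 exec 'SUB A, B'. After: A=2 B=2 C=0 D=0 ZF=0 PC=3
Step 4: PC=3 exec 'JZ 7'. After: A=2 B=2 C=0 D=0 ZF=0 PC=4
Step 5: PC=4 exec 'ADD A, 4'. After: A=6 B=2 C=0 D=0 ZF=0 PC=5
Step 6: PC=5 exec 'MUL C, 6'. After: A=6 B=2 C=0 D=0 ZF=1 PC=6
Step 7: PC=6 exec 'MOV D, 1'. After: A=6 B=2 C=0 D=1 ZF=1 PC=7
Step 8: PC=7 exec 'ADD C, 5'. After: A=6 B=2 C=5 D=1 ZF=0 PC=8
Step 9: PC=8 exec 'ADD C, 2'. After: A=6 B=2 C=7 D=1 ZF=0 PC=9
Step 10: PC=9 exec 'ADD A, 2'. After: A=8 B=2 C=7 D=1 ZF=0 PC=10
Step 11: PC=10 exec 'ADD C, 6'. After: A=8 B=2 C=13 D=1 ZF=0 PC=11
Step 12: PC=11 exec 'ADD B, 2'. After: A=8 B=4 C=13 D=1 ZF=0 PC=12
Step 13: PC=12 exec 'ADD B, 1'. After: A=8 B=5 C=13 D=1 ZF=0 PC=13
Step 14: PC=13 exec 'ADD D, 2'. After: A=8 B=5 C=13 D=3 ZF=0 PC=14
Step 15: PC=14 exec 'HALT'. After: A=8 B=5 C=13 D=3 ZF=0 PC=14 HALTED
Total instructions executed: 15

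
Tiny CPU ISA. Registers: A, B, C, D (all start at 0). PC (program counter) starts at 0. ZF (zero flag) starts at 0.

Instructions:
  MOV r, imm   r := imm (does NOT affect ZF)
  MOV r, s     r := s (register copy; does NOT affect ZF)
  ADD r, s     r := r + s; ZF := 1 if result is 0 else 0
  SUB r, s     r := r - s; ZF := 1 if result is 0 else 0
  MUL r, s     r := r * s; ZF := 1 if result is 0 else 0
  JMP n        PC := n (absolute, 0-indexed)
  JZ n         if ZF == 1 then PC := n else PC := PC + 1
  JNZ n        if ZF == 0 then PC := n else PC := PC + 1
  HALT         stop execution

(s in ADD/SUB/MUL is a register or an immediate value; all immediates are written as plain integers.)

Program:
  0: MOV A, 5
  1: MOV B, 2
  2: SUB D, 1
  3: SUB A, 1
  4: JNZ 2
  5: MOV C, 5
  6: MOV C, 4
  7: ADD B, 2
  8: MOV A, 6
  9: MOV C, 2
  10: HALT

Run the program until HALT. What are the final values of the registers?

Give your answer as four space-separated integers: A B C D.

Step 1: PC=0 exec 'MOV A, 5'. After: A=5 B=0 C=0 D=0 ZF=0 PC=1
Step 2: PC=1 exec 'MOV B, 2'. After: A=5 B=2 C=0 D=0 ZF=0 PC=2
Step 3: PC=2 exec 'SUB D, 1'. After: A=5 B=2 C=0 D=-1 ZF=0 PC=3
Step 4: PC=3 exec 'SUB A, 1'. After: A=4 B=2 C=0 D=-1 ZF=0 PC=4
Step 5: PC=4 exec 'JNZ 2'. After: A=4 B=2 C=0 D=-1 ZF=0 PC=2
Step 6: PC=2 exec 'SUB D, 1'. After: A=4 B=2 C=0 D=-2 ZF=0 PC=3
Step 7: PC=3 exec 'SUB A, 1'. After: A=3 B=2 C=0 D=-2 ZF=0 PC=4
Step 8: PC=4 exec 'JNZ 2'. After: A=3 B=2 C=0 D=-2 ZF=0 PC=2
Step 9: PC=2 exec 'SUB D, 1'. After: A=3 B=2 C=0 D=-3 ZF=0 PC=3
Step 10: PC=3 exec 'SUB A, 1'. After: A=2 B=2 C=0 D=-3 ZF=0 PC=4
Step 11: PC=4 exec 'JNZ 2'. After: A=2 B=2 C=0 D=-3 ZF=0 PC=2
Step 12: PC=2 exec 'SUB D, 1'. After: A=2 B=2 C=0 D=-4 ZF=0 PC=3
Step 13: PC=3 exec 'SUB A, 1'. After: A=1 B=2 C=0 D=-4 ZF=0 PC=4
Step 14: PC=4 exec 'JNZ 2'. After: A=1 B=2 C=0 D=-4 ZF=0 PC=2
Step 15: PC=2 exec 'SUB D, 1'. After: A=1 B=2 C=0 D=-5 ZF=0 PC=3
Step 16: PC=3 exec 'SUB A, 1'. After: A=0 B=2 C=0 D=-5 ZF=1 PC=4
Step 17: PC=4 exec 'JNZ 2'. After: A=0 B=2 C=0 D=-5 ZF=1 PC=5
Step 18: PC=5 exec 'MOV C, 5'. After: A=0 B=2 C=5 D=-5 ZF=1 PC=6
Step 19: PC=6 exec 'MOV C, 4'. After: A=0 B=2 C=4 D=-5 ZF=1 PC=7
Step 20: PC=7 exec 'ADD B, 2'. After: A=0 B=4 C=4 D=-5 ZF=0 PC=8
Step 21: PC=8 exec 'MOV A, 6'. After: A=6 B=4 C=4 D=-5 ZF=0 PC=9
Step 22: PC=9 exec 'MOV C, 2'. After: A=6 B=4 C=2 D=-5 ZF=0 PC=10
Step 23: PC=10 exec 'HALT'. After: A=6 B=4 C=2 D=-5 ZF=0 PC=10 HALTED

Answer: 6 4 2 -5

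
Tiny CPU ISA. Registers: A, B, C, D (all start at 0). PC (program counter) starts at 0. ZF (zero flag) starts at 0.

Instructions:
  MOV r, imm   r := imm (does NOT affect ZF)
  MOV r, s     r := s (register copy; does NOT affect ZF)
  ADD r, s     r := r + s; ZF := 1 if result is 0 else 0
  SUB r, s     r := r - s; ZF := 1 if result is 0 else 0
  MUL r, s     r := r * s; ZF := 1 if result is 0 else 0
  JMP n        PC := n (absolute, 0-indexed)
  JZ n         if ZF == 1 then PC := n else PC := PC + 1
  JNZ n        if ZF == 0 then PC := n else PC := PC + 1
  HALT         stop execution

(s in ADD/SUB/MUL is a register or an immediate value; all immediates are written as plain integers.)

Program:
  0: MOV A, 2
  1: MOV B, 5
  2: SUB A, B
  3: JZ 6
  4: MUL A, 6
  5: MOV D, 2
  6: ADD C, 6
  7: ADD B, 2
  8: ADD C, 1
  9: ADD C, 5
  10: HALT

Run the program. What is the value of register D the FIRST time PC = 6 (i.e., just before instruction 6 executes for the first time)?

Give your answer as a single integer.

Step 1: PC=0 exec 'MOV A, 2'. After: A=2 B=0 C=0 D=0 ZF=0 PC=1
Step 2: PC=1 exec 'MOV B, 5'. After: A=2 B=5 C=0 D=0 ZF=0 PC=2
Step 3: PC=2 exec 'SUB A, B'. After: A=-3 B=5 C=0 D=0 ZF=0 PC=3
Step 4: PC=3 exec 'JZ 6'. After: A=-3 B=5 C=0 D=0 ZF=0 PC=4
Step 5: PC=4 exec 'MUL A, 6'. After: A=-18 B=5 C=0 D=0 ZF=0 PC=5
Step 6: PC=5 exec 'MOV D, 2'. After: A=-18 B=5 C=0 D=2 ZF=0 PC=6
First time PC=6: D=2

2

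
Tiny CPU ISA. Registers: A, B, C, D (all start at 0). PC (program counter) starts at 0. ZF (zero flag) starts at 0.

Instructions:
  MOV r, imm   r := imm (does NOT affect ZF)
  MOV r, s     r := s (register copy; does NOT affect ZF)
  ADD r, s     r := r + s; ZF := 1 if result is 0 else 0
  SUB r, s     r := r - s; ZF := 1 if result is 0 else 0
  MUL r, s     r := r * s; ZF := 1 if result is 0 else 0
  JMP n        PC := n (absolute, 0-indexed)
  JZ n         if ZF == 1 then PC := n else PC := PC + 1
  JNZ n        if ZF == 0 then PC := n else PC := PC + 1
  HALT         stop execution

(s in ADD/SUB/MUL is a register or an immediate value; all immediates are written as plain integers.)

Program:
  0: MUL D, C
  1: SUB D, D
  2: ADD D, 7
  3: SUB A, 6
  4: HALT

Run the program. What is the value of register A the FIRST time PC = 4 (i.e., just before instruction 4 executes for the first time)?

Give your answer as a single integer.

Step 1: PC=0 exec 'MUL D, C'. After: A=0 B=0 C=0 D=0 ZF=1 PC=1
Step 2: PC=1 exec 'SUB D, D'. After: A=0 B=0 C=0 D=0 ZF=1 PC=2
Step 3: PC=2 exec 'ADD D, 7'. After: A=0 B=0 C=0 D=7 ZF=0 PC=3
Step 4: PC=3 exec 'SUB A, 6'. After: A=-6 B=0 C=0 D=7 ZF=0 PC=4
First time PC=4: A=-6

-6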